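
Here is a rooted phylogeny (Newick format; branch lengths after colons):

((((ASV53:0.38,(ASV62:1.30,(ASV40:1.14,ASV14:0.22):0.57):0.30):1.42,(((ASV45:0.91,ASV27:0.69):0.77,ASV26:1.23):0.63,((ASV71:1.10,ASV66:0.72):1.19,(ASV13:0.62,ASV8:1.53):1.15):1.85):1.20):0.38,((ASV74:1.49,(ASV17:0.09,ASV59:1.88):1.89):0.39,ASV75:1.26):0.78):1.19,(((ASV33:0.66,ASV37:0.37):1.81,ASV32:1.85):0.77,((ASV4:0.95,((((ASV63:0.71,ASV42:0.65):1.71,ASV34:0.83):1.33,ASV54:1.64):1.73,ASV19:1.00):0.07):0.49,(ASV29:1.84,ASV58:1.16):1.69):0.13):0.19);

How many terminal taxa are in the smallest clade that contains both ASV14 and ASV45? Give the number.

The MRCA of ASV14 and ASV45 is the node subtending ((ASV53,(ASV62,(ASV40,ASV14))),(((ASV45,ASV27),ASV26),((ASV71,ASV66),(ASV13,ASV8)))).
That clade contains 11 terminal taxa: ASV13, ASV14, ASV26, ASV27, ASV40, ASV45, ASV53, ASV62, ASV66, ASV71, ASV8.

11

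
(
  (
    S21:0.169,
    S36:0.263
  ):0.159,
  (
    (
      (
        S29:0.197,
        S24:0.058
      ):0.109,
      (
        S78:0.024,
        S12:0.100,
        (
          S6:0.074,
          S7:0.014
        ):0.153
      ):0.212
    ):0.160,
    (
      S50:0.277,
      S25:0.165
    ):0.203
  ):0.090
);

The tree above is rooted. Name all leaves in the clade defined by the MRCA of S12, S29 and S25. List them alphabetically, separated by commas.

S12, S24, S25, S29, S50, S6, S7, S78

Tracing S12: it sits inside (S78,S12,(S6,S7)).
Tracing S29: it sits inside (S29,S24).
Tracing S25: it sits inside (S50,S25).
The smallest clade enclosing all 3 is (((S29,S24),(S78,S12,(S6,S7))),(S50,S25)); the answer is its 8 terminal taxa in alphabetical order.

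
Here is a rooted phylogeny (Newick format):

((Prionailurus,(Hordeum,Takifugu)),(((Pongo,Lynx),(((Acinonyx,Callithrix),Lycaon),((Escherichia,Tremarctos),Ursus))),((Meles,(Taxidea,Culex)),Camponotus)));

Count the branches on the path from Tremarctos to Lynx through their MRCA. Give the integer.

6

The MRCA of Tremarctos and Lynx is the node subtending ((Pongo,Lynx),(((Acinonyx,Callithrix),Lycaon),((Escherichia,Tremarctos),Ursus))).
From Tremarctos up to that node: 4 branches. From Lynx up to the same node: 2 branches. Total: 4 + 2 = 6.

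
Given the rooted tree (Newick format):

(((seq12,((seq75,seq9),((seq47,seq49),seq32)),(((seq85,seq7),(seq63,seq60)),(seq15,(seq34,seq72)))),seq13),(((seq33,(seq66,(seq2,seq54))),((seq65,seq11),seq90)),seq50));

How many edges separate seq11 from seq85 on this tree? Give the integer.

11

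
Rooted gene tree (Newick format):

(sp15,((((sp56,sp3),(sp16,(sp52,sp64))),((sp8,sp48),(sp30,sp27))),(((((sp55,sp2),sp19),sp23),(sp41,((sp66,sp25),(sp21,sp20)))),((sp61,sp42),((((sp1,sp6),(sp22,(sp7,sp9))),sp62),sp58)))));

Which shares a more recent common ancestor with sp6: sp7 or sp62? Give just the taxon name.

The MRCA of sp6 and sp7 subtends ((sp1,sp6),(sp22,(sp7,sp9))) (5 taxa).
The MRCA of sp6 and sp62 subtends (((sp1,sp6),(sp22,(sp7,sp9))),sp62) (6 taxa).
The first is nested inside the second, so sp6 shares a more recent common ancestor with sp7.

sp7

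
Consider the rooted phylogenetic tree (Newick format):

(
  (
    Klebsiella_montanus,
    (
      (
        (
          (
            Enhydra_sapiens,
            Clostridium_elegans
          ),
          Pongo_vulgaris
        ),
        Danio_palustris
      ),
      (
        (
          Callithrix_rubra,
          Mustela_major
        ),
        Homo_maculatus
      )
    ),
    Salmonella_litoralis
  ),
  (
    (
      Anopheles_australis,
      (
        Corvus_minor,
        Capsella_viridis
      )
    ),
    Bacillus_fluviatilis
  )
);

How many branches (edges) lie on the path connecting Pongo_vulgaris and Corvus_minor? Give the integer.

The MRCA of Pongo_vulgaris and Corvus_minor is the root of the tree.
From Pongo_vulgaris up to that node: 5 branches. From Corvus_minor up to the same node: 4 branches. Total: 5 + 4 = 9.

9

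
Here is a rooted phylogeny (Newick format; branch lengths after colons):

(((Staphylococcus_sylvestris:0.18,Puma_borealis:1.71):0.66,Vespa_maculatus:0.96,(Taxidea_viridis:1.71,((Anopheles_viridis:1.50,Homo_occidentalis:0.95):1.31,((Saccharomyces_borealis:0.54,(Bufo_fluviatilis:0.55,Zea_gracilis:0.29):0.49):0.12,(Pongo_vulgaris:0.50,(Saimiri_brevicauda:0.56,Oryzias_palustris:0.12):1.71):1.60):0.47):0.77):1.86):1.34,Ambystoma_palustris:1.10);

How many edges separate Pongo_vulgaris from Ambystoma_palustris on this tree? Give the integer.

The MRCA of Pongo_vulgaris and Ambystoma_palustris is the root of the tree.
From Pongo_vulgaris up to that node: 6 branches. From Ambystoma_palustris up to the same node: 1 branch. Total: 6 + 1 = 7.

7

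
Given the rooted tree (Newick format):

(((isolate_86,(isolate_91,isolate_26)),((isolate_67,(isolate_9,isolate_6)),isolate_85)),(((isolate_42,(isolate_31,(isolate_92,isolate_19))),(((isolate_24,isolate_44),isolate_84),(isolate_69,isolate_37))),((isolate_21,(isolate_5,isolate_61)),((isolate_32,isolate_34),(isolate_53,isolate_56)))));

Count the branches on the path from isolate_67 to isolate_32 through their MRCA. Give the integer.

9

The MRCA of isolate_67 and isolate_32 is the root of the tree.
From isolate_67 up to that node: 4 branches. From isolate_32 up to the same node: 5 branches. Total: 4 + 5 = 9.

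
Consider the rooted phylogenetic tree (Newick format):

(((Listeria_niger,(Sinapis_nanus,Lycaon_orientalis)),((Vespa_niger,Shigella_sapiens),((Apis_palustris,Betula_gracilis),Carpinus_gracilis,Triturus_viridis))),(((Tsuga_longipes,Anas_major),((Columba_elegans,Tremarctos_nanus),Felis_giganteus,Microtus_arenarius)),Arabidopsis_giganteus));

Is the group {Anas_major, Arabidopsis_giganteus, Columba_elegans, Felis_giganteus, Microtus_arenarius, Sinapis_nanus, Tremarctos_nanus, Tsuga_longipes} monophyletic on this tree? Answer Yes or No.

The MRCA of the listed taxa is the root, so the smallest clade containing them is the whole tree.
That clade also contains Apis_palustris, Betula_gracilis, Carpinus_gracilis, Listeria_niger, Lycaon_orientalis, Shigella_sapiens, Triturus_viridis, Vespa_niger, which are not in the proposed group, so the group is not monophyletic.

No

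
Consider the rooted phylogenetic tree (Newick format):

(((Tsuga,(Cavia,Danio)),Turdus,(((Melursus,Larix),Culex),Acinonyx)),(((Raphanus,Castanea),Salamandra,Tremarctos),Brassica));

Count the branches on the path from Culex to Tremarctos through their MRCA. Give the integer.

The MRCA of Culex and Tremarctos is the root of the tree.
From Culex up to that node: 4 branches. From Tremarctos up to the same node: 3 branches. Total: 4 + 3 = 7.

7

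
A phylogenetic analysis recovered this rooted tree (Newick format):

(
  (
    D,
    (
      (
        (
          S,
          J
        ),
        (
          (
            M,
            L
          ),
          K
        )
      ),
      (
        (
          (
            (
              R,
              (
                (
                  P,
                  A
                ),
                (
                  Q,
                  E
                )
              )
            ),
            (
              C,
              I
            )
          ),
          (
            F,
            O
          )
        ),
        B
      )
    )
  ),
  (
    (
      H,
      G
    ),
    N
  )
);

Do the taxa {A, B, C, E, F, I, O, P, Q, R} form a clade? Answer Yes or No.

The most recent common ancestor of these taxa subtends ((((R,((P,A),(Q,E))),(C,I)),(F,O)),B).
That clade has exactly 10 tips — every listed taxon and nothing else — so the group is monophyletic.

Yes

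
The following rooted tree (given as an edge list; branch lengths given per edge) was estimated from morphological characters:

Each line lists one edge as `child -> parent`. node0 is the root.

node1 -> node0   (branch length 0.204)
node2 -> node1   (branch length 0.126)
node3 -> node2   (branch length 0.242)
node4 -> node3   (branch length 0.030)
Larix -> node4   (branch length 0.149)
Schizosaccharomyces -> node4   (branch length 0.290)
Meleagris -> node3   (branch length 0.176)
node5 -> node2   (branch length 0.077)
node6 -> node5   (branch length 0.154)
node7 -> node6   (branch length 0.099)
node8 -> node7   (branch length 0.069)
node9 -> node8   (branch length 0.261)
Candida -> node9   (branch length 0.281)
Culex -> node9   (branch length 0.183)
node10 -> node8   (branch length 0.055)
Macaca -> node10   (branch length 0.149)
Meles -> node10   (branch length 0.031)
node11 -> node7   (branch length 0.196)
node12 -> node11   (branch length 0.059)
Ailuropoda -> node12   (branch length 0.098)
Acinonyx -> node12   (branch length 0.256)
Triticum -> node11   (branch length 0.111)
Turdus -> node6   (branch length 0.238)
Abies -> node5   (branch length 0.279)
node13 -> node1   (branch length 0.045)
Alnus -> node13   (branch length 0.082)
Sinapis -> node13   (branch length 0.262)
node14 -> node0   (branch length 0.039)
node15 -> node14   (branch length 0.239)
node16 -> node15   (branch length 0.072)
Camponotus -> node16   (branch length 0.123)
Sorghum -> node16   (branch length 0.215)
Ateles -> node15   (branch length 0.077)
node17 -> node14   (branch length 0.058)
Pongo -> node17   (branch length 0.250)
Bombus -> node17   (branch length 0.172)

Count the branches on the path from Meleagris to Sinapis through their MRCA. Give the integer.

The MRCA of Meleagris and Sinapis is the node subtending ((((Larix,Schizosaccharomyces),Meleagris),(((((Candida,Culex),(Macaca,Meles)),((Ailuropoda,Acinonyx),Triticum)),Turdus),Abies)),(Alnus,Sinapis)).
From Meleagris up to that node: 3 branches. From Sinapis up to the same node: 2 branches. Total: 3 + 2 = 5.

5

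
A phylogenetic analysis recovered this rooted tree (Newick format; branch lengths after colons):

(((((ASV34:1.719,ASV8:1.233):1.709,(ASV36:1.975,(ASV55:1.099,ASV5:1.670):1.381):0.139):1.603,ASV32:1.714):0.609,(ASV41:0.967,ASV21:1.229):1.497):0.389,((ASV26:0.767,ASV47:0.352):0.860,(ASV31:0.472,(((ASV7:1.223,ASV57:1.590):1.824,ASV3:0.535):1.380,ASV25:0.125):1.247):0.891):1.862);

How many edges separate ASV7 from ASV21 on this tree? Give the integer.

9

The MRCA of ASV7 and ASV21 is the root of the tree.
From ASV7 up to that node: 6 branches. From ASV21 up to the same node: 3 branches. Total: 6 + 3 = 9.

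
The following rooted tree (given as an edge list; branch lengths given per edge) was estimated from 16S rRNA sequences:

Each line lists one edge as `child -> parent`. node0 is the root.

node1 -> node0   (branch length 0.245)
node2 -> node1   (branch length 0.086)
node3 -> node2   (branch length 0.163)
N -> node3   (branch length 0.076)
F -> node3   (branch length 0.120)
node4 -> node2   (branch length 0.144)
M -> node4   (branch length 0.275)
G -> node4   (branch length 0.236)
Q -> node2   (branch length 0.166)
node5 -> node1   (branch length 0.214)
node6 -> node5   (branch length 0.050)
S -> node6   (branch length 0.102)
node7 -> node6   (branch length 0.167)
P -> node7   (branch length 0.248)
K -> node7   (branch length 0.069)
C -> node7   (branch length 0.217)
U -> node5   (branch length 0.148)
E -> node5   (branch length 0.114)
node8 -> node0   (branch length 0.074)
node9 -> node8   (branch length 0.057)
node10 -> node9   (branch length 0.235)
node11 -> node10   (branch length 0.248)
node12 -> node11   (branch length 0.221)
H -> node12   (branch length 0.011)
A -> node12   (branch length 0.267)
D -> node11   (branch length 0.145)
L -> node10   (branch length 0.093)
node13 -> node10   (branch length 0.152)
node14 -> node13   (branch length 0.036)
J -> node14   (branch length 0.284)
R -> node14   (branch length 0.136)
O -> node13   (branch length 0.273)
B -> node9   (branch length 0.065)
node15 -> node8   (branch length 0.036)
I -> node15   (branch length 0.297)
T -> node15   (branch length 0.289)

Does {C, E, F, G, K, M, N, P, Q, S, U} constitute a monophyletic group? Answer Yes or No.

Yes

The most recent common ancestor of these taxa subtends (((N,F),(M,G),Q),((S,(P,K,C)),U,E)).
That clade has exactly 11 tips — every listed taxon and nothing else — so the group is monophyletic.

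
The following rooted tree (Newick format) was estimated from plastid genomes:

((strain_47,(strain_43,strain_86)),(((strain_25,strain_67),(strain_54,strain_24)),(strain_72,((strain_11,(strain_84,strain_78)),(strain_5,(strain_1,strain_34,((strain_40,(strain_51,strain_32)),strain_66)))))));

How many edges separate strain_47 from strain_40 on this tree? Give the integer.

The MRCA of strain_47 and strain_40 is the root of the tree.
From strain_47 up to that node: 2 branches. From strain_40 up to the same node: 8 branches. Total: 2 + 8 = 10.

10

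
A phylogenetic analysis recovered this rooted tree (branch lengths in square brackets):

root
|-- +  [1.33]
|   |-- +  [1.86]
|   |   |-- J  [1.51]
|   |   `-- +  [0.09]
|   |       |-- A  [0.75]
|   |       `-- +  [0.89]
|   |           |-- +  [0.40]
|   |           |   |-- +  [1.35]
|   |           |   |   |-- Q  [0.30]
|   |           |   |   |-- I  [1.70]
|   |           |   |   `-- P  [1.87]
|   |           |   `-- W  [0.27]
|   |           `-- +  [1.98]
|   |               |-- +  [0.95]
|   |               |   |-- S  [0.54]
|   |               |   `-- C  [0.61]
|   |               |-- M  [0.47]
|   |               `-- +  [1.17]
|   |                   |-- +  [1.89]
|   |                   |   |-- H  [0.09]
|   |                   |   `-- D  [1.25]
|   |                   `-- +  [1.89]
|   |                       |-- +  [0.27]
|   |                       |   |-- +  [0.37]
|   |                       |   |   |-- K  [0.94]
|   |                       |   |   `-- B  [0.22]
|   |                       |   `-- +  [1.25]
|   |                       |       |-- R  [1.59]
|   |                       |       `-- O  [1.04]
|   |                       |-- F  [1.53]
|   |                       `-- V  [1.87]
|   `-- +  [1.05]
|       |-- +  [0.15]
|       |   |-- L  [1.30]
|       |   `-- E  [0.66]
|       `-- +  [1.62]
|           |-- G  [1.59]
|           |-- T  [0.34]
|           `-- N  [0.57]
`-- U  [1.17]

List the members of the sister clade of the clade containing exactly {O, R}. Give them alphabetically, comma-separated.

The clade containing exactly {O, R} attaches to the tree at the node subtending ((K,B),(R,O)).
The other lineage descending from that same node — the sister group — is (K,B); its 2 tips in alphabetical order are the answer.

B, K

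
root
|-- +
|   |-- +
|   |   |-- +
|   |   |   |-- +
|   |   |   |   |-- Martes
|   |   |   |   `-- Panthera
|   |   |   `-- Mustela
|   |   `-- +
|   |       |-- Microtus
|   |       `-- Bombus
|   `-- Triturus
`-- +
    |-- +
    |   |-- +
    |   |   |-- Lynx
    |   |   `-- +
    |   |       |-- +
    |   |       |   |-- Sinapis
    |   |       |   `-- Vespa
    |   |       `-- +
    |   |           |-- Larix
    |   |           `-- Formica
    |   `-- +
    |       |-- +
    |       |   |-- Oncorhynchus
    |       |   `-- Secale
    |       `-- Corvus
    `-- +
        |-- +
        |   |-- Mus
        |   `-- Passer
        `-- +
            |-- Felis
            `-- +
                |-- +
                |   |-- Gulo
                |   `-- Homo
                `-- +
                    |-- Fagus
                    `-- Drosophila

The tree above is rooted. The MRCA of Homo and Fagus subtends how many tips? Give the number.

4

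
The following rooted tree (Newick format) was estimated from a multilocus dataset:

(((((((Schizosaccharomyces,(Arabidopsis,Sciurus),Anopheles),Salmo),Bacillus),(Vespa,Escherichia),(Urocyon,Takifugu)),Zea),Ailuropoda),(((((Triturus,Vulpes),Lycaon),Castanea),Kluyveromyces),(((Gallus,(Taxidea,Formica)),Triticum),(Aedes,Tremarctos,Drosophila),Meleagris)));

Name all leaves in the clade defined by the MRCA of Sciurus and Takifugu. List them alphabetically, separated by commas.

Anopheles, Arabidopsis, Bacillus, Escherichia, Salmo, Schizosaccharomyces, Sciurus, Takifugu, Urocyon, Vespa

Tracing Sciurus: it sits inside (Arabidopsis,Sciurus).
Tracing Takifugu: it sits inside (Urocyon,Takifugu).
The smallest clade enclosing both is ((((Schizosaccharomyces,(Arabidopsis,Sciurus),Anopheles),Salmo),Bacillus),(Vespa,Escherichia),(Urocyon,Takifugu)); the answer is its 10 terminal taxa in alphabetical order.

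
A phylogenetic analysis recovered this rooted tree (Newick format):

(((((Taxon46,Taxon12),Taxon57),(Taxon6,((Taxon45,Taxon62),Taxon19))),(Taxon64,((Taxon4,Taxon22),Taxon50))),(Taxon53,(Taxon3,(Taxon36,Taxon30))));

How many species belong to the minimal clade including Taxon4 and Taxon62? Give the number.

11

The MRCA of Taxon4 and Taxon62 is the node subtending ((((Taxon46,Taxon12),Taxon57),(Taxon6,((Taxon45,Taxon62),Taxon19))),(Taxon64,((Taxon4,Taxon22),Taxon50))).
That clade contains 11 terminal taxa: Taxon12, Taxon19, Taxon22, Taxon4, Taxon45, Taxon46, Taxon50, Taxon57, Taxon6, Taxon62, Taxon64.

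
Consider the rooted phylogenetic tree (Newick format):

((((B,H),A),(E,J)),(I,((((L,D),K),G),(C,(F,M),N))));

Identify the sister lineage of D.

L

D attaches to the tree at the node subtending (L,D).
The other lineage descending from that same node — the sister group — is the single tip L.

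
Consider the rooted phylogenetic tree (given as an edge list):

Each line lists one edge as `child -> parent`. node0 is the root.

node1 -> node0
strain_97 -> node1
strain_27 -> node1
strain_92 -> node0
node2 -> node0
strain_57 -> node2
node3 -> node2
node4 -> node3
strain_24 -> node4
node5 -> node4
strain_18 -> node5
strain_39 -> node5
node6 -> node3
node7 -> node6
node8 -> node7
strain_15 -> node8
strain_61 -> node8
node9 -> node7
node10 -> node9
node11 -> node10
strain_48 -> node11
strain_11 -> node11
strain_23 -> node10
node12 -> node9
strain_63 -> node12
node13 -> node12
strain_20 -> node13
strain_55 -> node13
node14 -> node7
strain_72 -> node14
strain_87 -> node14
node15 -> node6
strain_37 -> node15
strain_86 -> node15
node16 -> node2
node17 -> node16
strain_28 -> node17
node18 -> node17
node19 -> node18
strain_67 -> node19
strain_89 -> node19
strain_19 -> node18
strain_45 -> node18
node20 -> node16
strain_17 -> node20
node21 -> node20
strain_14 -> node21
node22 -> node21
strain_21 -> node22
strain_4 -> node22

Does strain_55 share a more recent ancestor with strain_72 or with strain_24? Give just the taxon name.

strain_72

The MRCA of strain_55 and strain_72 subtends ((strain_15,strain_61),(((strain_48,strain_11),strain_23),(strain_63,(strain_20,strain_55))),(strain_72,strain_87)) (10 taxa).
The MRCA of strain_55 and strain_24 subtends ((strain_24,(strain_18,strain_39)),(((strain_15,strain_61),(((strain_48,strain_11),strain_23),(strain_63,(strain_20,strain_55))),(strain_72,strain_87)),(strain_37,strain_86))) (15 taxa).
The first is nested inside the second, so strain_55 shares a more recent common ancestor with strain_72.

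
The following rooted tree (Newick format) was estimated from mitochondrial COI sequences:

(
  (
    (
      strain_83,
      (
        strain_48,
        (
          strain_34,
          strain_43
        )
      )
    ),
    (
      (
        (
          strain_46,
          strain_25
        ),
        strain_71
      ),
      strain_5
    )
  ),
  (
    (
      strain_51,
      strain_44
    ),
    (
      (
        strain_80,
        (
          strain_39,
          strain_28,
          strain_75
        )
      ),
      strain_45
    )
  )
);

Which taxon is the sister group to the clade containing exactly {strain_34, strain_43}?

strain_48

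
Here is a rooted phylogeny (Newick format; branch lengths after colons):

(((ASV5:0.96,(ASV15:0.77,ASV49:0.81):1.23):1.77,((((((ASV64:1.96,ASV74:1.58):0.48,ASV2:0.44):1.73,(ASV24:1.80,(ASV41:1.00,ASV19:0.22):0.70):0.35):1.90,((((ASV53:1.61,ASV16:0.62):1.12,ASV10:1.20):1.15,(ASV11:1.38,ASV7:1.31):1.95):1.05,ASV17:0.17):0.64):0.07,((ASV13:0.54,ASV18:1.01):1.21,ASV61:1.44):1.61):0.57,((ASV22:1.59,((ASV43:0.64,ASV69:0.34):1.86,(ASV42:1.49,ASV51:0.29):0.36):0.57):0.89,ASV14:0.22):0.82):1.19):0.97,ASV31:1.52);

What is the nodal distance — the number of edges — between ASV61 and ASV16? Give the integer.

The MRCA of ASV61 and ASV16 is the node subtending (((((ASV64,ASV74),ASV2),(ASV24,(ASV41,ASV19))),((((ASV53,ASV16),ASV10),(ASV11,ASV7)),ASV17)),((ASV13,ASV18),ASV61)).
From ASV61 up to that node: 2 branches. From ASV16 up to the same node: 6 branches. Total: 2 + 6 = 8.

8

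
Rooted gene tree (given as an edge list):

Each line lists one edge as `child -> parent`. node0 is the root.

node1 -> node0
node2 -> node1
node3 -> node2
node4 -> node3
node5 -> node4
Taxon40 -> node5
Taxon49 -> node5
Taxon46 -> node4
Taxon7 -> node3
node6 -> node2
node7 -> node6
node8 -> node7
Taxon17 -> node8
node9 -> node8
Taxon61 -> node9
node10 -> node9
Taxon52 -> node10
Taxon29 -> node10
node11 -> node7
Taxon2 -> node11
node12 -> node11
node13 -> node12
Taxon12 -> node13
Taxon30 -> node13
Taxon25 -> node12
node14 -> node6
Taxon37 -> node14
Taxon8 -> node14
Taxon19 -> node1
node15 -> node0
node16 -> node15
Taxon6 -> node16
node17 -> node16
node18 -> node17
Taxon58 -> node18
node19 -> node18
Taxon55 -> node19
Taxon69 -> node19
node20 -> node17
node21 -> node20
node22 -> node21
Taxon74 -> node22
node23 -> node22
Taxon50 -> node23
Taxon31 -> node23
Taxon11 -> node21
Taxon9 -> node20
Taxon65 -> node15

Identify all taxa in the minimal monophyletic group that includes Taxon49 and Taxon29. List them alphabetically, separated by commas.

Tracing Taxon49: it sits inside (Taxon40,Taxon49).
Tracing Taxon29: it sits inside (Taxon52,Taxon29).
The smallest clade enclosing both is ((((Taxon40,Taxon49),Taxon46),Taxon7),(((Taxon17,(Taxon61,(Taxon52,Taxon29))),(Taxon2,((Taxon12,Taxon30),Taxon25))),(Taxon37,Taxon8))); the answer is its 14 terminal taxa in alphabetical order.

Taxon12, Taxon17, Taxon2, Taxon25, Taxon29, Taxon30, Taxon37, Taxon40, Taxon46, Taxon49, Taxon52, Taxon61, Taxon7, Taxon8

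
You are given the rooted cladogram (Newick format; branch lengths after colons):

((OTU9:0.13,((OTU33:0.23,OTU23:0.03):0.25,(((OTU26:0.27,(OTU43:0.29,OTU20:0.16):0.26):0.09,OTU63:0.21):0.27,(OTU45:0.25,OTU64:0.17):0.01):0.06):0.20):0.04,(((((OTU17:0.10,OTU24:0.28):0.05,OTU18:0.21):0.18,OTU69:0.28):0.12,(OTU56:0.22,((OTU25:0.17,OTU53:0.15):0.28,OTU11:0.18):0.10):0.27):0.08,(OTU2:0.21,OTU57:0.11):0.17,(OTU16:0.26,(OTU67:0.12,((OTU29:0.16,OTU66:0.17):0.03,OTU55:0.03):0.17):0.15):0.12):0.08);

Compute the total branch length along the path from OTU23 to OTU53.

1.48

The path runs OTU23 → … → MRCA → … → OTU53; the MRCA is the root of the tree.
Branch lengths along that path: 0.03 + 0.25 + 0.20 + 0.04 + 0.08 + 0.08 + 0.27 + 0.10 + 0.28 + 0.15 = 1.48.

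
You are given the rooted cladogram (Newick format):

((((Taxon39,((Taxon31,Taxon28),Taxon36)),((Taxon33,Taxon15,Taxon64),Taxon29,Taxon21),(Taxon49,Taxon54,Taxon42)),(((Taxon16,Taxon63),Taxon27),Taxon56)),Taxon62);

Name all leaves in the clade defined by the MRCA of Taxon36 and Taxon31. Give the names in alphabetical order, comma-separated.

Taxon28, Taxon31, Taxon36

Tracing Taxon36: it sits inside ((Taxon31,Taxon28),Taxon36).
Tracing Taxon31: it sits inside (Taxon31,Taxon28).
The smallest clade enclosing both is ((Taxon31,Taxon28),Taxon36); the answer is its 3 terminal taxa in alphabetical order.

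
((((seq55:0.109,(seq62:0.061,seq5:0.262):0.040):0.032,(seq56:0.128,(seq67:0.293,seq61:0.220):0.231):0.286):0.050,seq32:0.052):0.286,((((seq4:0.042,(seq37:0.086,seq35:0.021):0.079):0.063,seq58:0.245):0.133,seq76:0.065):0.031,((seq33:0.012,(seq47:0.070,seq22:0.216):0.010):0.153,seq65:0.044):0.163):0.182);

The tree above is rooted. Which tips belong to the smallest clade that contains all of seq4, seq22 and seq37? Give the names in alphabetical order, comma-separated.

Tracing seq4: it sits inside (seq4,(seq37,seq35)).
Tracing seq22: it sits inside (seq47,seq22).
Tracing seq37: it sits inside (seq37,seq35).
The smallest clade enclosing all 3 is ((((seq4,(seq37,seq35)),seq58),seq76),((seq33,(seq47,seq22)),seq65)); the answer is its 9 terminal taxa in alphabetical order.

seq22, seq33, seq35, seq37, seq4, seq47, seq58, seq65, seq76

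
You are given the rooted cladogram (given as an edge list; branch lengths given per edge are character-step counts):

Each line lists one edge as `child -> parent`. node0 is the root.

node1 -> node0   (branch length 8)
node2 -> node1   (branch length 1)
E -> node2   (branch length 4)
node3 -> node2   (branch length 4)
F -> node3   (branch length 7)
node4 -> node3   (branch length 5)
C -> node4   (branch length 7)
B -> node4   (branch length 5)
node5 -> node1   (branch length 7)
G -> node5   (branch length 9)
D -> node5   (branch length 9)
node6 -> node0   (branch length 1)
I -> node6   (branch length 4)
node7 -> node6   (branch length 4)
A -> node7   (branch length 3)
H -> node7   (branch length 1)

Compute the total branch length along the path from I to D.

The path runs I → … → MRCA → … → D; the MRCA is the root of the tree.
Branch lengths along that path: 4 + 1 + 8 + 7 + 9 = 29.

29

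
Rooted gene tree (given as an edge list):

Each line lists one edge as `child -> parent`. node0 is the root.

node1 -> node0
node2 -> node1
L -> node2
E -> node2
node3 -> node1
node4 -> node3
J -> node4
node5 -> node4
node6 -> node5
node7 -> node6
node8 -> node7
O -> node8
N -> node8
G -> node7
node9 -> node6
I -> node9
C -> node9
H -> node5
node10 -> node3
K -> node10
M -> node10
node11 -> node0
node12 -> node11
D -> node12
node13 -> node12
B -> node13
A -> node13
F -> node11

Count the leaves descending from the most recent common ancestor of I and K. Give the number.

The MRCA of I and K is the node subtending ((J,((((O,N),G),(I,C)),H)),(K,M)).
That clade contains 9 terminal taxa: C, G, H, I, J, K, M, N, O.

9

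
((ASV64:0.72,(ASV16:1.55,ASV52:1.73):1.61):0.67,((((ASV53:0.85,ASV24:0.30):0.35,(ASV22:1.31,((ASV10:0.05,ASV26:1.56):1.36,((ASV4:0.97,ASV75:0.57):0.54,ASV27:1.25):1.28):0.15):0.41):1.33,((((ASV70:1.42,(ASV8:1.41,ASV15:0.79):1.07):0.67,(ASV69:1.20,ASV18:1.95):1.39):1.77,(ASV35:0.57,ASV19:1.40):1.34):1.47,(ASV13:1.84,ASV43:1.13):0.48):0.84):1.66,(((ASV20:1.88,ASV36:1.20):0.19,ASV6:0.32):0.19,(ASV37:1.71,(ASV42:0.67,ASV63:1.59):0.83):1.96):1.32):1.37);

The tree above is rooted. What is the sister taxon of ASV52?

ASV16

ASV52 attaches to the tree at the node subtending (ASV16,ASV52).
The other lineage descending from that same node — the sister group — is the single tip ASV16.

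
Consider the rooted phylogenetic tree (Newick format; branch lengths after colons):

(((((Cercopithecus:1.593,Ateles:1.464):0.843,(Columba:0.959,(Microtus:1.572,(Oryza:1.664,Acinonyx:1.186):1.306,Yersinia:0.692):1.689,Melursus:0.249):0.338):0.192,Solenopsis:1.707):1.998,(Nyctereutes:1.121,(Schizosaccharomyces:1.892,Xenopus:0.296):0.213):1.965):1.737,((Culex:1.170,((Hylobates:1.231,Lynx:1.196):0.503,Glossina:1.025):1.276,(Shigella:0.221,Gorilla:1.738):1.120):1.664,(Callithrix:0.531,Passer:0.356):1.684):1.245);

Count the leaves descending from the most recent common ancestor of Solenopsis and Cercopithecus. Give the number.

9

The MRCA of Solenopsis and Cercopithecus is the node subtending (((Cercopithecus,Ateles),(Columba,(Microtus,(Oryza,Acinonyx),Yersinia),Melursus)),Solenopsis).
That clade contains 9 terminal taxa: Acinonyx, Ateles, Cercopithecus, Columba, Melursus, Microtus, Oryza, Solenopsis, Yersinia.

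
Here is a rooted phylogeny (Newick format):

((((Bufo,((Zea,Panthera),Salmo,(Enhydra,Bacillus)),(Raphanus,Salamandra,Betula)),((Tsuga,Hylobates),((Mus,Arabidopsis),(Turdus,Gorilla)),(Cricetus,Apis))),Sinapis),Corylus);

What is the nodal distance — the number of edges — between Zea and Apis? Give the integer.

The MRCA of Zea and Apis is the node subtending ((Bufo,((Zea,Panthera),Salmo,(Enhydra,Bacillus)),(Raphanus,Salamandra,Betula)),((Tsuga,Hylobates),((Mus,Arabidopsis),(Turdus,Gorilla)),(Cricetus,Apis))).
From Zea up to that node: 4 branches. From Apis up to the same node: 3 branches. Total: 4 + 3 = 7.

7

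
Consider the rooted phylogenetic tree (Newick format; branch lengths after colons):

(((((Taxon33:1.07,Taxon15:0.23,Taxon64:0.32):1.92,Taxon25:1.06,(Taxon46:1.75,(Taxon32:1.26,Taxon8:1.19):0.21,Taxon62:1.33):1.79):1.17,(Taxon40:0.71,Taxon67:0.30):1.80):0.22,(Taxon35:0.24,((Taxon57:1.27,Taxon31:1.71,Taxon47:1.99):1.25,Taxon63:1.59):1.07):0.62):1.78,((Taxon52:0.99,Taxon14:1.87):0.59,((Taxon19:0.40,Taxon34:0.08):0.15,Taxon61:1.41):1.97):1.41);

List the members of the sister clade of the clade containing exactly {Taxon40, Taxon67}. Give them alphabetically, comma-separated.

The clade containing exactly {Taxon40, Taxon67} attaches to the tree at the node subtending (((Taxon33,Taxon15,Taxon64),Taxon25,(Taxon46,(Taxon32,Taxon8),Taxon62)),(Taxon40,Taxon67)).
The other lineage descending from that same node — the sister group — is ((Taxon33,Taxon15,Taxon64),Taxon25,(Taxon46,(Taxon32,Taxon8),Taxon62)); its 8 tips in alphabetical order are the answer.

Taxon15, Taxon25, Taxon32, Taxon33, Taxon46, Taxon62, Taxon64, Taxon8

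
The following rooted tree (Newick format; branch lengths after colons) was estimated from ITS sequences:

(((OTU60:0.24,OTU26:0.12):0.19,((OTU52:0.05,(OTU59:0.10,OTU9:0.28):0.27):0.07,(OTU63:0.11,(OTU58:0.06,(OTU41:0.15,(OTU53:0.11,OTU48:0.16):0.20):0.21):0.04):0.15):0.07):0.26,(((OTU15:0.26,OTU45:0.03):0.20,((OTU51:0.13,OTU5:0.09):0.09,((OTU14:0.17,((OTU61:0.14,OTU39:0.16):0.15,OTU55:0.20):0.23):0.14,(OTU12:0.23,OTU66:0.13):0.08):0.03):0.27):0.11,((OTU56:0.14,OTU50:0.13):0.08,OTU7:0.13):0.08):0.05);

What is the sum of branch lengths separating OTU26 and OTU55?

The path runs OTU26 → … → MRCA → … → OTU55; the MRCA is the root of the tree.
Branch lengths along that path: 0.12 + 0.19 + 0.26 + 0.05 + 0.11 + 0.27 + 0.03 + 0.14 + 0.23 + 0.20 = 1.60.

1.60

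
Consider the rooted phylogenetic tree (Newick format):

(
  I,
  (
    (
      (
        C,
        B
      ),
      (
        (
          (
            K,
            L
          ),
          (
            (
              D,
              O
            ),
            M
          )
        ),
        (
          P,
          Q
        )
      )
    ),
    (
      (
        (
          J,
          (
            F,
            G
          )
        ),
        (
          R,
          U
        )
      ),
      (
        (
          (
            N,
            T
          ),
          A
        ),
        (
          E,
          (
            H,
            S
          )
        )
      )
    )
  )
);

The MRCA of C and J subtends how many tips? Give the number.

20

The MRCA of C and J is the node subtending (((C,B),(((K,L),((D,O),M)),(P,Q))),(((J,(F,G)),(R,U)),(((N,T),A),(E,(H,S))))).
That clade contains 20 terminal taxa: A, B, C, D, E, F, G, H, J, K, L, M, N, O, P, Q, R, S, T, U.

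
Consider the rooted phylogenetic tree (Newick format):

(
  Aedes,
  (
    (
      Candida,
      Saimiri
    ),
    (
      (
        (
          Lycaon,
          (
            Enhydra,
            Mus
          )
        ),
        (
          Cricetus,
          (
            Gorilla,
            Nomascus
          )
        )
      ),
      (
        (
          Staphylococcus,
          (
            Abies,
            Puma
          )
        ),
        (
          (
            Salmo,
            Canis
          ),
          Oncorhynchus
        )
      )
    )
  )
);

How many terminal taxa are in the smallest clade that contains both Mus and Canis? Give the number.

The MRCA of Mus and Canis is the node subtending (((Lycaon,(Enhydra,Mus)),(Cricetus,(Gorilla,Nomascus))),((Staphylococcus,(Abies,Puma)),((Salmo,Canis),Oncorhynchus))).
That clade contains 12 terminal taxa: Abies, Canis, Cricetus, Enhydra, Gorilla, Lycaon, Mus, Nomascus, Oncorhynchus, Puma, Salmo, Staphylococcus.

12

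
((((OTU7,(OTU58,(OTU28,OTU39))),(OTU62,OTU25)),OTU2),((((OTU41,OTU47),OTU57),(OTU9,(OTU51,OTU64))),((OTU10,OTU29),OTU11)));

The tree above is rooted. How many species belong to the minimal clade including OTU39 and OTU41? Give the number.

16

The MRCA of OTU39 and OTU41 is the root, so the clade is the entire tree.
That clade contains 16 terminal taxa: OTU10, OTU11, OTU2, OTU25, OTU28, OTU29, OTU39, OTU41, OTU47, OTU51, OTU57, OTU58, OTU62, OTU64, OTU7, OTU9.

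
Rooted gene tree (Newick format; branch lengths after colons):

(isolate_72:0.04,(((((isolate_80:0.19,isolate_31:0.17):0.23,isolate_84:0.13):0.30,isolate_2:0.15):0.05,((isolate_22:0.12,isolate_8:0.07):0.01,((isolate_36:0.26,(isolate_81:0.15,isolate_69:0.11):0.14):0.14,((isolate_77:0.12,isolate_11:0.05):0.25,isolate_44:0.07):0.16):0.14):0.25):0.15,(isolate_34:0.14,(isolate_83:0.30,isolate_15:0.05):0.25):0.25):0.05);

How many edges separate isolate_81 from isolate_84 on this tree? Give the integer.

The MRCA of isolate_81 and isolate_84 is the node subtending ((((isolate_80,isolate_31),isolate_84),isolate_2),((isolate_22,isolate_8),((isolate_36,(isolate_81,isolate_69)),((isolate_77,isolate_11),isolate_44)))).
From isolate_81 up to that node: 5 branches. From isolate_84 up to the same node: 3 branches. Total: 5 + 3 = 8.

8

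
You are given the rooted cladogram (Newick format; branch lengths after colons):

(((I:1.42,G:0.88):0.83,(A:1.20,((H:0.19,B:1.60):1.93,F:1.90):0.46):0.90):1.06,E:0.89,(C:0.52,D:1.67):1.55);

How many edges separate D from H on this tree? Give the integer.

The MRCA of D and H is the root of the tree.
From D up to that node: 2 branches. From H up to the same node: 5 branches. Total: 2 + 5 = 7.

7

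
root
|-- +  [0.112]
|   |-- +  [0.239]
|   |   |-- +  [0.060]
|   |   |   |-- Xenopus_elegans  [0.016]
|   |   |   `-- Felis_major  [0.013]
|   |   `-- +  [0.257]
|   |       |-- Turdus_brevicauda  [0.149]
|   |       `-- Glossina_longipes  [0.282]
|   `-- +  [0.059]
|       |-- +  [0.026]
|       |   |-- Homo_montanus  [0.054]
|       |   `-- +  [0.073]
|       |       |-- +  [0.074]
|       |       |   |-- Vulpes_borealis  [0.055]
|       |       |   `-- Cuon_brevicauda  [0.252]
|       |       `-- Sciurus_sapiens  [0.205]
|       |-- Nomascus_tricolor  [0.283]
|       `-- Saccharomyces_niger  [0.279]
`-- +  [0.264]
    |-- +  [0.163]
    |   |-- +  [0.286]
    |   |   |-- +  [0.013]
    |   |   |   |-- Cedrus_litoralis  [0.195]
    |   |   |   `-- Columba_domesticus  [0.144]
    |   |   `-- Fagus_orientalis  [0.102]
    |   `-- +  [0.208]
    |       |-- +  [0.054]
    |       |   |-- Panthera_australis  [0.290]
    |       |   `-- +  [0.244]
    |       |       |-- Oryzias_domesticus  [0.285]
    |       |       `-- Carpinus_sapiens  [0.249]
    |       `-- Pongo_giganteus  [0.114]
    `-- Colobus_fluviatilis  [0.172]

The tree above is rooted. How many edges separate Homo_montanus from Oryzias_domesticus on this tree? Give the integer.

The MRCA of Homo_montanus and Oryzias_domesticus is the root of the tree.
From Homo_montanus up to that node: 4 branches. From Oryzias_domesticus up to the same node: 6 branches. Total: 4 + 6 = 10.

10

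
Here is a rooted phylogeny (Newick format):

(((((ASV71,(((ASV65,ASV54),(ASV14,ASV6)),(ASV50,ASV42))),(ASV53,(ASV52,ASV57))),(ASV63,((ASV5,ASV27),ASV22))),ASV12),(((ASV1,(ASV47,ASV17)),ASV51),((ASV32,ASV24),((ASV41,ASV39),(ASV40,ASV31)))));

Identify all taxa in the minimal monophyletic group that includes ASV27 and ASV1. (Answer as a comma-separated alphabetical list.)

ASV1, ASV12, ASV14, ASV17, ASV22, ASV24, ASV27, ASV31, ASV32, ASV39, ASV40, ASV41, ASV42, ASV47, ASV5, ASV50, ASV51, ASV52, ASV53, ASV54, ASV57, ASV6, ASV63, ASV65, ASV71

Tracing ASV27: it sits inside (ASV5,ASV27).
Tracing ASV1: it sits inside (ASV1,(ASV47,ASV17)).
The smallest clade enclosing both is the whole tree (their MRCA is the root), so the answer is all 25 tips in alphabetical order.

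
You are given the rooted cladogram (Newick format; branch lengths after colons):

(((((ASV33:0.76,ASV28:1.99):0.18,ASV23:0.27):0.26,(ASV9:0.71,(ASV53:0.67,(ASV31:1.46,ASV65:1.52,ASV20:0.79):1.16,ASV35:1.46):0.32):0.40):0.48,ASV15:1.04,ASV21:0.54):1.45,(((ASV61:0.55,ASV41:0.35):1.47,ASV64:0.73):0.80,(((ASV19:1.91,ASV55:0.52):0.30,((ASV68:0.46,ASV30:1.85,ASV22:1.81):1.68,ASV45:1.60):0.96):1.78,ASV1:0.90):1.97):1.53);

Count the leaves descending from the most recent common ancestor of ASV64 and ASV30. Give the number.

The MRCA of ASV64 and ASV30 is the node subtending (((ASV61,ASV41),ASV64),(((ASV19,ASV55),((ASV68,ASV30,ASV22),ASV45)),ASV1)).
That clade contains 10 terminal taxa: ASV1, ASV19, ASV22, ASV30, ASV41, ASV45, ASV55, ASV61, ASV64, ASV68.

10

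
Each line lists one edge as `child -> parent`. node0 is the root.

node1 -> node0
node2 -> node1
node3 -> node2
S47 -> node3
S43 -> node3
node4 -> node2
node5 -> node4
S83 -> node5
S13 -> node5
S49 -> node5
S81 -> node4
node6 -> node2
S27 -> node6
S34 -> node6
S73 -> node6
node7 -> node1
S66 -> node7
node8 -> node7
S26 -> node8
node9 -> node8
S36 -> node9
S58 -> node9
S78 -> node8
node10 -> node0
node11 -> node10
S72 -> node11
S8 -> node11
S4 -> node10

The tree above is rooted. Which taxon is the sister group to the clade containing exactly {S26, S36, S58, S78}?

S66

The clade containing exactly {S26, S36, S58, S78} attaches to the tree at the node subtending (S66,(S26,(S36,S58),S78)).
The other lineage descending from that same node — the sister group — is the single tip S66.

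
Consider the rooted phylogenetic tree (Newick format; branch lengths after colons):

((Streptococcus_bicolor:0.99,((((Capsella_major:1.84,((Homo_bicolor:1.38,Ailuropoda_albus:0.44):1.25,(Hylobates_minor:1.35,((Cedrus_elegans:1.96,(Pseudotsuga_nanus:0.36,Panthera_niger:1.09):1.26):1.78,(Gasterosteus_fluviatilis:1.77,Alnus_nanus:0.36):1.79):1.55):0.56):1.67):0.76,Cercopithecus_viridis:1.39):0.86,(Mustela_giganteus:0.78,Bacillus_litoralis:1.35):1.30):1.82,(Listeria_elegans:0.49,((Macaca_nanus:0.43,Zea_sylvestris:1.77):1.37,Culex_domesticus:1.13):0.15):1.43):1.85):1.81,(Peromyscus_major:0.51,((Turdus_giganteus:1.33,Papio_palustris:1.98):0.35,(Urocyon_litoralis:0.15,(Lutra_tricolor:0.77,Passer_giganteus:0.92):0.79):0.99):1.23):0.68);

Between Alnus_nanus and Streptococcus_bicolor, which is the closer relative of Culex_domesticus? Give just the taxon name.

Alnus_nanus

The MRCA of Culex_domesticus and Alnus_nanus subtends ((((Capsella_major,((Homo_bicolor,Ailuropoda_albus),(Hylobates_minor,((Cedrus_elegans,(Pseudotsuga_nanus,Panthera_niger)),(Gasterosteus_fluviatilis,Alnus_nanus))))),Cercopithecus_viridis),(Mustela_giganteus,Bacillus_litoralis)),(Listeria_elegans,((Macaca_nanus,Zea_sylvestris),Culex_domesticus))) (16 taxa).
The MRCA of Culex_domesticus and Streptococcus_bicolor subtends (Streptococcus_bicolor,((((Capsella_major,((Homo_bicolor,Ailuropoda_albus),(Hylobates_minor,((Cedrus_elegans,(Pseudotsuga_nanus,Panthera_niger)),(Gasterosteus_fluviatilis,Alnus_nanus))))),Cercopithecus_viridis),(Mustela_giganteus,Bacillus_litoralis)),(Listeria_elegans,((Macaca_nanus,Zea_sylvestris),Culex_domesticus)))) (17 taxa).
The first is nested inside the second, so Culex_domesticus shares a more recent common ancestor with Alnus_nanus.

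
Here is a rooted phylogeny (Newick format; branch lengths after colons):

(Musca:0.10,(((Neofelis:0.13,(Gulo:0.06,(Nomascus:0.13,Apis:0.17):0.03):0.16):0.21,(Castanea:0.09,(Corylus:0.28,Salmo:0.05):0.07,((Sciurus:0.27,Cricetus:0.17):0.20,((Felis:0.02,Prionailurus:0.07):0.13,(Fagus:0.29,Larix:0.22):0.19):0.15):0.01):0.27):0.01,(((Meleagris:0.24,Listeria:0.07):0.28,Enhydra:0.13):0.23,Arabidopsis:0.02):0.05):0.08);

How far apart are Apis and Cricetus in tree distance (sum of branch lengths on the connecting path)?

1.22

The path runs Apis → … → MRCA → … → Cricetus; the MRCA is the node subtending ((Neofelis,(Gulo,(Nomascus,Apis))),(Castanea,(Corylus,Salmo),((Sciurus,Cricetus),((Felis,Prionailurus),(Fagus,Larix))))).
Branch lengths along that path: 0.17 + 0.03 + 0.16 + 0.21 + 0.27 + 0.01 + 0.20 + 0.17 = 1.22.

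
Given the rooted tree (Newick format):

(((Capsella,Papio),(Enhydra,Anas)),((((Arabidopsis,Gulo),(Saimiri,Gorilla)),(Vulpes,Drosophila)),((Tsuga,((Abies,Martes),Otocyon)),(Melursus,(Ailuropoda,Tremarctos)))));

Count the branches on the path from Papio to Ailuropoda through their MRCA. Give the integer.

8

The MRCA of Papio and Ailuropoda is the root of the tree.
From Papio up to that node: 3 branches. From Ailuropoda up to the same node: 5 branches. Total: 3 + 5 = 8.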